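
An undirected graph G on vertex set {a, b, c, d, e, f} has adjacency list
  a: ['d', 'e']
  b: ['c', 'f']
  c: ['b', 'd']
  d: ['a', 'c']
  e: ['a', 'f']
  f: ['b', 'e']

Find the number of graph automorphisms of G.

12

G is 2-regular and connected on 6 vertices, i.e. the cycle C_6. C_6 has 6 rotations and 6 reflections, so Aut(C_6) ≅ D_6 of order 12.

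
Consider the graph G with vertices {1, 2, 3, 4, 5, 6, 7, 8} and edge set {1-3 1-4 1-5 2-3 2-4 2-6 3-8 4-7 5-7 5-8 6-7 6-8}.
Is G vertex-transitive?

Yes

G is 3-regular and bipartite on 2^3 = 8 vertices with girth 4; it is the hypercube graph Q_3. The symmetry group of the 3-cube is the hyperoctahedral group B_3 = Z_2 ≀ S_3, of order 2^3·3! = 48. Under this action every vertex can be carried to every other, so G is vertex-transitive.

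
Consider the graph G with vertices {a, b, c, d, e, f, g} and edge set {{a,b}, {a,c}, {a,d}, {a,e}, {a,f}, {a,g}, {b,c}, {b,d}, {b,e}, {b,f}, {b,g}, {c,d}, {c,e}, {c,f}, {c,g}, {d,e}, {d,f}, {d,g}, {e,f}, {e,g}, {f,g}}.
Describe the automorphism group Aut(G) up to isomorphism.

Every vertex has degree 6, so G is the complete graph K_7. Every bijection on the vertex set is an automorphism of K_7; hence Aut(K_7) ≅ S_7, order 5040.

S_7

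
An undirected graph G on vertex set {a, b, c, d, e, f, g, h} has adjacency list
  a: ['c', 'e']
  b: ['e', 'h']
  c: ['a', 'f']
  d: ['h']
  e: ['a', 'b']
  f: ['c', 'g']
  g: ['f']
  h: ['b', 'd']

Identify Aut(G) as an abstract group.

The degree sequence is [2, 2, 2, 1, 2, 2, 1, 2]; the two degree-1 vertices d and g are the ends of a path, so G = P_8. A path has exactly one nontrivial symmetry — reversal — giving Aut(G) of order 2.

the cyclic group of order 2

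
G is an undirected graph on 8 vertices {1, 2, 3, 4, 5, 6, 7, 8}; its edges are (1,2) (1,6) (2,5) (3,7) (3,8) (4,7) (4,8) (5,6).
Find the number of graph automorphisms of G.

G has two connected components, {3, 4, 7, 8} and {1, 2, 5, 6}; each is 2-regular, so G = C_4 ⊔ C_4. With two isomorphic components, Aut(G) = Aut(C_4) ≀ S_2 = (D_4 × D_4) ⋊ Z_2: permute each cycle by D_4, then optionally swap the two cycles. Order 2·(2·4)² = 128.

128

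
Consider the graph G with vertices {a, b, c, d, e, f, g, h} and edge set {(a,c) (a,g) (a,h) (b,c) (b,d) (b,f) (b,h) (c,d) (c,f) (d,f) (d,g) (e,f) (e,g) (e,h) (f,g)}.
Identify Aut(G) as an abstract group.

The degree sequence is [3, 4, 4, 4, 3, 5, 4, 3]. Checking the degree-preserving permutations of the vertex set shows that none except the identity preserves every edge, so Aut(G) is trivial.

1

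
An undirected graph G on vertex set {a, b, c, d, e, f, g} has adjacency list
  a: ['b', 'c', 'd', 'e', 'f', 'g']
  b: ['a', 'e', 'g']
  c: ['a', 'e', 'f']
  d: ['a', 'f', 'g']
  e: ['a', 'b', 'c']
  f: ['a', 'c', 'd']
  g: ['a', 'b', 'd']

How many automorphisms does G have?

Vertex a is the unique vertex of degree 6; the remaining 6 vertices each have degree 3 and induce a cycle, so G is the wheel on 7 vertices with hub a. Every automorphism fixes the hub and acts on the rim 6-cycle, so Aut(G) ≅ Aut(C_6) = D_6 of order 12.

12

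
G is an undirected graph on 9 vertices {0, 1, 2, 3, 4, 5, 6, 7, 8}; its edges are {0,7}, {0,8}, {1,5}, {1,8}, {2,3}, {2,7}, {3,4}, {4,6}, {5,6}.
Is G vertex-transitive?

G is 2-regular and connected on 9 vertices, i.e. the cycle C_9. The automorphisms of the 9-cycle are exactly the symmetries of a regular 9-gon: the dihedral group D_9, |D_9| = 18. This group acts transitively on the 9 vertices.

Yes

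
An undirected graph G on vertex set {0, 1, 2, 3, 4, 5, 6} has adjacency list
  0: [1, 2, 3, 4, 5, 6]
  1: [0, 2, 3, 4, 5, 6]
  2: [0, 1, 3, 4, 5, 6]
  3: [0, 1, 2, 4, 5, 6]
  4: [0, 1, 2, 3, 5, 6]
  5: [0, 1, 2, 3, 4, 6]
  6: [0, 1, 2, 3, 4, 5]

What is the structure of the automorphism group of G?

Every vertex has degree 6, so G is the complete graph K_7. Any permutation of the 7 vertices preserves K_7, so Aut(K_7) = S_7 of order 7! = 5040.

the symmetric group on 7 letters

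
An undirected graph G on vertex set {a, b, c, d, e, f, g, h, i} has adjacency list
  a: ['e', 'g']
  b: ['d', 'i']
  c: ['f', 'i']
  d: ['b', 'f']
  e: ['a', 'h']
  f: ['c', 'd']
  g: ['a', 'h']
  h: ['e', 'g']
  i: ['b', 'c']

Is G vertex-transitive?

G has two connected components, {b, c, d, f, i} and {a, e, g, h}; each is 2-regular, so G = C_5 ⊔ C_4. The orbit of a under Aut(G) is {a, e, g, h}, which does not contain b, so G is not vertex-transitive.

No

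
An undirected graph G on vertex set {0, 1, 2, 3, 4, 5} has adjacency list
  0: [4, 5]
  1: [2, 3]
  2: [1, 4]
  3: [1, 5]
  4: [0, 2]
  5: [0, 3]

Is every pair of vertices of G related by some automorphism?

Every vertex has degree 2 and the graph is connected, so G is the 6-cycle C_6. The automorphisms of the 6-cycle are exactly the symmetries of a regular 6-gon: the dihedral group D_6, |D_6| = 12. This group acts transitively on the 6 vertices.

Yes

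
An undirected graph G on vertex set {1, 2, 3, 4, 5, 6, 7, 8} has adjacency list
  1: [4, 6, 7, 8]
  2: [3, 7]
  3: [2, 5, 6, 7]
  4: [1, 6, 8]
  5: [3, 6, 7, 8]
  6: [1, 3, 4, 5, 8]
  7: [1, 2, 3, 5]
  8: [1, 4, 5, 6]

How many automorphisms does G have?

The degree sequence is [4, 2, 4, 3, 4, 5, 4, 4]. Checking the degree-preserving permutations of the vertex set shows that none except the identity preserves every edge, so Aut(G) is trivial.

1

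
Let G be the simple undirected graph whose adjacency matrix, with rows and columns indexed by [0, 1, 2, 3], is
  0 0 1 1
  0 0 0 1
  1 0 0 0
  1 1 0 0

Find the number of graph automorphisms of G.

2

The degree sequence is [2, 1, 1, 2]; the two degree-1 vertices 1 and 2 are the ends of a path, so G = P_4. A path has exactly one nontrivial symmetry — reversal — giving Aut(G) of order 2.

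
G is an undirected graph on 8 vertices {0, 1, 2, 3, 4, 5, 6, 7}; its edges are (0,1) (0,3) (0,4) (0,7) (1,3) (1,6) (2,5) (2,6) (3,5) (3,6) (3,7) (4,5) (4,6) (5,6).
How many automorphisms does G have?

The degree sequence is [4, 3, 2, 5, 3, 4, 5, 2]. Checking the degree-preserving permutations of the vertex set shows that none except the identity preserves every edge, so Aut(G) is trivial.

1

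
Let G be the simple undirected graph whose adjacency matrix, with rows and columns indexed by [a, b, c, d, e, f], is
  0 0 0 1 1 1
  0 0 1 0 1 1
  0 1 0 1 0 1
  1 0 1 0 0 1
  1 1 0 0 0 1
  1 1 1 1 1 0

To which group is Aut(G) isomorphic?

Vertex f is the unique vertex of degree 5; the remaining 5 vertices each have degree 3 and induce a cycle, so G is the wheel on 6 vertices with hub f. Every automorphism fixes the hub and acts on the rim 5-cycle, so Aut(G) ≅ Aut(C_5) = D_5 of order 10.

the dihedral group of order 10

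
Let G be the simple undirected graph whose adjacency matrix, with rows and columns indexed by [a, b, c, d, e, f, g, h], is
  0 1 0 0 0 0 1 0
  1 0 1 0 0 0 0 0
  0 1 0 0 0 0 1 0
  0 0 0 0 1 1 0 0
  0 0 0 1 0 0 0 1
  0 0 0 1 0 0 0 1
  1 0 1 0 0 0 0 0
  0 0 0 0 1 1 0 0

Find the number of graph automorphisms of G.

G has two connected components, {a, b, c, g} and {d, e, f, h}; each is 2-regular, so G = C_4 ⊔ C_4. Aut of a disjoint union of two copies of C_4 is the wreath product D_4 ≀ Z_2, of order 2·8² = 128.

128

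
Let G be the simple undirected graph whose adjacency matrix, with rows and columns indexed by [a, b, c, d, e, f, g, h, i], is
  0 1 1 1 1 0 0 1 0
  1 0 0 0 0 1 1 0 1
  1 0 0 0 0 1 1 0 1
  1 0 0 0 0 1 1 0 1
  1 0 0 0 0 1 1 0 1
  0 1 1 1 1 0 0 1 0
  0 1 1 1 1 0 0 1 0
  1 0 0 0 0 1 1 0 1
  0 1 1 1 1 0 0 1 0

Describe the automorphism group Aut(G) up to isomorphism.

S_5 × S_4

The vertices split by degree into {a, f, g, i} (degree 5) and {b, c, d, e, h} (degree 4); every edge runs between the two parts, so G is the complete bipartite graph K_{4,5}. Automorphisms preserve the bipartition setwise (since the parts differ in size) and act as S_5 × S_4 within it; |Aut| = 2880.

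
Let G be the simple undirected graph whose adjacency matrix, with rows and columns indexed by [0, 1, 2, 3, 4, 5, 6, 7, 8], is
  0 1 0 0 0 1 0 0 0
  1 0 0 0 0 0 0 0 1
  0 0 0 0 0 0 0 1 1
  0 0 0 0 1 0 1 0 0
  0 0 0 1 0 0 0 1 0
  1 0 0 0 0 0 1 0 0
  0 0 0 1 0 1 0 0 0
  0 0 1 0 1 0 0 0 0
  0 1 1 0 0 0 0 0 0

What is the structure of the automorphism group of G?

Every vertex has degree 2 and the graph is connected, so G is the 9-cycle C_9. C_9 has 9 rotations and 9 reflections, so Aut(C_9) ≅ D_9 of order 18.

D_9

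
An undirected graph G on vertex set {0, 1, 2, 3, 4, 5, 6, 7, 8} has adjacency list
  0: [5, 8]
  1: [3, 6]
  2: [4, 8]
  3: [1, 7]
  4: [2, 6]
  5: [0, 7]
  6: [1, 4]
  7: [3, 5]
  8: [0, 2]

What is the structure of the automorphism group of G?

the dihedral group of order 18

G is 2-regular and connected on 9 vertices, i.e. the cycle C_9. The automorphisms of the 9-cycle are exactly the symmetries of a regular 9-gon: the dihedral group D_9, |D_9| = 18.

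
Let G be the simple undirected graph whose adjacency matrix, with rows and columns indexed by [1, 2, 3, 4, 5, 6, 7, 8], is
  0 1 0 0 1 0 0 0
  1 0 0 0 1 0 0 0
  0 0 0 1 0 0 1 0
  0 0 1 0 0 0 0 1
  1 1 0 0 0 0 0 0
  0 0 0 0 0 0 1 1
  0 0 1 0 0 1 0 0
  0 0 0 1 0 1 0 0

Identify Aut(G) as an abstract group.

G has two connected components, {3, 4, 6, 7, 8} and {1, 2, 5}; each is 2-regular, so G = C_5 ⊔ C_3. No automorphism exchanges components of different sizes, hence Aut(G) is the direct product D_5 × D_3, order 60.

D_5 × D_3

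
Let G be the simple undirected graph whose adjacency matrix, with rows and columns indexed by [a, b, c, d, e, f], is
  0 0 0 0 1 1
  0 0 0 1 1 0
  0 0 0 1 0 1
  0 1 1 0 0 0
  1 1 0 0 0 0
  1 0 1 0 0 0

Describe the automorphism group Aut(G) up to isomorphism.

D_6

Every vertex has degree 2 and the graph is connected, so G is the 6-cycle C_6. C_6 has 6 rotations and 6 reflections, so Aut(C_6) ≅ D_6 of order 12.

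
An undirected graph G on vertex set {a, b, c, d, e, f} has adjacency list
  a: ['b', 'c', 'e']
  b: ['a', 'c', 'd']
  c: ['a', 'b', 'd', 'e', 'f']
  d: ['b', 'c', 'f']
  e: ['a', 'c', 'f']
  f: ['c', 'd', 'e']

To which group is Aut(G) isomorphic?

Vertex c is the unique vertex of degree 5; the remaining 5 vertices each have degree 3 and induce a cycle, so G is the wheel on 6 vertices with hub c. Every automorphism fixes the hub and acts on the rim 5-cycle, so Aut(G) ≅ Aut(C_5) = D_5 of order 10.

D_5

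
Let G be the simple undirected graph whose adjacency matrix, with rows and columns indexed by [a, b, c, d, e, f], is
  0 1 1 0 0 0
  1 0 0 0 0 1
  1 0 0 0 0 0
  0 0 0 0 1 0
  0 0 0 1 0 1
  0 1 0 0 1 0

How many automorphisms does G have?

2

The degree sequence is [2, 2, 1, 1, 2, 2]; the two degree-1 vertices c and d are the ends of a path, so G = P_6. A path has exactly one nontrivial symmetry — reversal — giving Aut(G) of order 2.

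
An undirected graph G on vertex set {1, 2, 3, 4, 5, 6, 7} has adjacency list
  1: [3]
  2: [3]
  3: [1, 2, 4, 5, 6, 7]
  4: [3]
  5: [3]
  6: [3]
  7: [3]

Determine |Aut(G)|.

Vertex 3 has degree 6 and every other vertex has degree 1, so G is the star K_{1,6} with centre 3. The 6 leaves are pairwise interchangeable while the centre is fixed, giving Aut(G) = S_6.

720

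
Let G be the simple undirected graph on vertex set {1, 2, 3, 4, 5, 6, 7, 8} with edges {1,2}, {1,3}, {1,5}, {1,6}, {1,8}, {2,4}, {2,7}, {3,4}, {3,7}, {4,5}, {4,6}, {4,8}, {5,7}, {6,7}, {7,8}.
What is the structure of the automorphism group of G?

S_5 × S_3

The vertices split by degree into {1, 4, 7} (degree 5) and {2, 3, 5, 6, 8} (degree 3); every edge runs between the two parts, so G is the complete bipartite graph K_{3,5}. Automorphisms preserve the bipartition setwise (since the parts differ in size) and act as S_5 × S_3 within it; |Aut| = 720.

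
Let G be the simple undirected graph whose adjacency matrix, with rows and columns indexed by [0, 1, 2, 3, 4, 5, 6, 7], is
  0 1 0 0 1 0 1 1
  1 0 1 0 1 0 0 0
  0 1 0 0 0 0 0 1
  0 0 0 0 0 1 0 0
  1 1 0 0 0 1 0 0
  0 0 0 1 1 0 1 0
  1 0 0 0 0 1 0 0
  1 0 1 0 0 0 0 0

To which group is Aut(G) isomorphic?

1

Degrees alone do not determine every vertex (e.g. 1 and 4 both have degree 3), but their neighbour-degree multisets differ: N(1) has degrees [2, 3, 4] while N(4) has degrees [3, 3, 4]. Repeating this refinement separates all vertices, so the only automorphism is the identity.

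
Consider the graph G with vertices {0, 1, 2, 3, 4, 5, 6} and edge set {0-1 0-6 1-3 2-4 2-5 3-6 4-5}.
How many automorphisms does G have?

48

G has two connected components, {0, 1, 3, 6} and {2, 4, 5}; each is 2-regular, so G = C_4 ⊔ C_3. The components are non-isomorphic (different sizes), so Aut(G) = Aut(C_4) × Aut(C_3) = D_4 × D_3 of order 8·6 = 48.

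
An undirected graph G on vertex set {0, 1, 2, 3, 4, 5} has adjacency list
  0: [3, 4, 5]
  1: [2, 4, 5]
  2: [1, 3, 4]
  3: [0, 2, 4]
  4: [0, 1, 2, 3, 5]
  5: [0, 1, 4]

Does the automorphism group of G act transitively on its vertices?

Vertex 4 is the only vertex of degree 5, so every automorphism fixes it; G is not vertex-transitive.

No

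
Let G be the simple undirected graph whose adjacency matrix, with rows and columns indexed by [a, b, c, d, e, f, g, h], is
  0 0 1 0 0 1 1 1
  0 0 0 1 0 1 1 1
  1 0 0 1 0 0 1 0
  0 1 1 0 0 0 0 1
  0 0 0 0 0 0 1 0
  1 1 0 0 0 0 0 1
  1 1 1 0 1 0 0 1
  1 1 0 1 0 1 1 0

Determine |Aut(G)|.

The degree sequence is [4, 4, 3, 3, 1, 3, 5, 5]. Checking the degree-preserving permutations of the vertex set shows that none except the identity preserves every edge, so Aut(G) is trivial.

1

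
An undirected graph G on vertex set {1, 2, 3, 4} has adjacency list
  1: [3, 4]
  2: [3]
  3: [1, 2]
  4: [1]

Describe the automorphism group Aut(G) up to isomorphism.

The degree sequence is [2, 1, 2, 1]; the two degree-1 vertices 2 and 4 are the ends of a path, so G = P_4. A path has exactly one nontrivial symmetry — reversal — giving Aut(G) of order 2.

C_2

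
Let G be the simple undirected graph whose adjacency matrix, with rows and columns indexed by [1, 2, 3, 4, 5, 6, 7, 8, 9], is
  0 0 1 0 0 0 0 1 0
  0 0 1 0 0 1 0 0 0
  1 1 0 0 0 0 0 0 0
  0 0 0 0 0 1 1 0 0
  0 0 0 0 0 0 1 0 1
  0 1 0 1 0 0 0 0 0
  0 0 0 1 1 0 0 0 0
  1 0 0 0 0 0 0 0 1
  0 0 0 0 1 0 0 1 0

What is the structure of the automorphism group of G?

D_9

G is 2-regular and connected on 9 vertices, i.e. the cycle C_9. The automorphisms of the 9-cycle are exactly the symmetries of a regular 9-gon: the dihedral group D_9, |D_9| = 18.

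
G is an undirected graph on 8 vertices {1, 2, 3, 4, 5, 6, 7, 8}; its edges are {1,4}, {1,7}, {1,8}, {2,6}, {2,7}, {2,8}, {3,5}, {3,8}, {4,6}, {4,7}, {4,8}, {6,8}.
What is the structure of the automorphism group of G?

{e}

The degree sequence is [3, 3, 2, 4, 1, 3, 3, 5]. Checking the degree-preserving permutations of the vertex set shows that none except the identity preserves every edge, so Aut(G) is trivial.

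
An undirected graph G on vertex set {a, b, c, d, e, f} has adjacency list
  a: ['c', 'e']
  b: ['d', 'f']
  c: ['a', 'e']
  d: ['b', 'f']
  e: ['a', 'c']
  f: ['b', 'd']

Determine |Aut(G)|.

72

G has two connected components, {a, c, e} and {b, d, f}; each is 2-regular, so G = C_3 ⊔ C_3. With two isomorphic components, Aut(G) = Aut(C_3) ≀ S_2 = (D_3 × D_3) ⋊ Z_2: permute each cycle by D_3, then optionally swap the two cycles. Order 2·(2·3)² = 72.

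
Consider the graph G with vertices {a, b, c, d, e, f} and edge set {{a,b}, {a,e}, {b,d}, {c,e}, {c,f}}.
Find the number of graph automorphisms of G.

The degree sequence is [2, 2, 2, 1, 2, 1]; the two degree-1 vertices d and f are the ends of a path, so G = P_6. The only nontrivial automorphism of a path is the end-to-end reflection, so Aut(G) ≅ Z_2.

2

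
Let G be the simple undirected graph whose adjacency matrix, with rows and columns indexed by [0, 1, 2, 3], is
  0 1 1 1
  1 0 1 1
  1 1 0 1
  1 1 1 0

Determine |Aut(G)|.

24

Every vertex has degree 3, so G is the complete graph K_4. Every bijection on the vertex set is an automorphism of K_4; hence Aut(K_4) ≅ S_4, order 24.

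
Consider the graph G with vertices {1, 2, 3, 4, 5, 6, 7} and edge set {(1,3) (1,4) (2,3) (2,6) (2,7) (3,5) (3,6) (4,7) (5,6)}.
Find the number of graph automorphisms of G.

1

The degree sequence is [2, 3, 4, 2, 2, 3, 2]. Checking the degree-preserving permutations of the vertex set shows that none except the identity preserves every edge, so Aut(G) is trivial.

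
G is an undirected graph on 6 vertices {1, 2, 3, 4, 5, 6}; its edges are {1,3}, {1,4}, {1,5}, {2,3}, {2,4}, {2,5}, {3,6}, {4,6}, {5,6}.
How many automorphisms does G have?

72

G is 3-regular and bipartite with parts {3, 4, 5} and {1, 2, 6} (each part is independent and every cross-pair is an edge), so G = K_{3,3}. Aut(K_{3,3}) is the wreath product S_3 ≀ Z_2: permute within each part, then optionally swap the parts; |Aut| = 2·(3!)² = 72.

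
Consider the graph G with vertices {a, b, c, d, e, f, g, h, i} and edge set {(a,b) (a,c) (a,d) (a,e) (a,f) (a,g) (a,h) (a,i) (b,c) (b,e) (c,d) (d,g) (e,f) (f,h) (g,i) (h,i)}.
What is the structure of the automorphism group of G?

Vertex a is the unique vertex of degree 8; the remaining 8 vertices each have degree 3 and induce a cycle, so G is the wheel on 9 vertices with hub a. With the hub fixed, the remaining symmetry is that of the rim cycle C_8, giving the dihedral group D_8.

the dihedral group of order 16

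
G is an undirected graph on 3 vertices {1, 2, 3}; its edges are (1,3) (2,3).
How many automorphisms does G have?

The degree sequence is [1, 1, 2]; the two degree-1 vertices 1 and 2 are the ends of a path, so G = P_3. The only nontrivial automorphism of a path is the end-to-end reflection, so Aut(G) ≅ Z_2.

2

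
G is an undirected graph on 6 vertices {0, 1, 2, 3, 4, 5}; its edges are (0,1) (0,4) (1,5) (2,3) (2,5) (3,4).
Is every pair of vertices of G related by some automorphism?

Yes

Every vertex has degree 2 and the graph is connected, so G is the 6-cycle C_6. C_6 has 6 rotations and 6 reflections, so Aut(C_6) ≅ D_6 of order 12. Under this action every vertex can be carried to every other, so G is vertex-transitive.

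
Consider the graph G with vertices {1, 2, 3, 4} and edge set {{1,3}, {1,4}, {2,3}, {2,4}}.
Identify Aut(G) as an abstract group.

G is 2-regular and bipartite on 2^2 = 4 vertices with girth 4; it is the hypercube graph Q_2. The symmetry group of the 2-cube is the hyperoctahedral group B_2 = Z_2 ≀ S_2, of order 2^2·2! = 8.

D_4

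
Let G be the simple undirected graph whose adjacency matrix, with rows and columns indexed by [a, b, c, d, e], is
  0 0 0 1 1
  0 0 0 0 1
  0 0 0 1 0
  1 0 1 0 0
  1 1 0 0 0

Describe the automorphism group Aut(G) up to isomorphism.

The degree sequence is [2, 1, 1, 2, 2]; the two degree-1 vertices b and c are the ends of a path, so G = P_5. The only nontrivial automorphism of a path is the end-to-end reflection, so Aut(G) ≅ Z_2.

C_2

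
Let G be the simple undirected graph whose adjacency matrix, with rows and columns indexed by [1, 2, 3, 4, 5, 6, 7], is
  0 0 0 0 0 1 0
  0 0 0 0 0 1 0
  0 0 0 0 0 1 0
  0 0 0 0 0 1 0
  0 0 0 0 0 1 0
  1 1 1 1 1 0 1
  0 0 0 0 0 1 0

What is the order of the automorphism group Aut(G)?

Vertex 6 has degree 6 and every other vertex has degree 1, so G is the star K_{1,6} with centre 6. Any automorphism fixes the centre and permutes the 6 leaves freely, so Aut(G) ≅ S_6 of order 6! = 720.

720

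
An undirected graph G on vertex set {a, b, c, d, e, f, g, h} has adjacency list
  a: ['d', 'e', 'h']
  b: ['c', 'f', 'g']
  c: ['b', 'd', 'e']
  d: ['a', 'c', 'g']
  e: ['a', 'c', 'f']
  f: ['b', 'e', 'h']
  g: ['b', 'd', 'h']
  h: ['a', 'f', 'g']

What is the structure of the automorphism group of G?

the hyperoctahedral group B_3

G is 3-regular and bipartite on 2^3 = 8 vertices with girth 4; it is the hypercube graph Q_3. Aut(Q_3) consists of the signed permutations of the 3 coordinate axes: 3! permutations times 2^3 sign flips, so |Aut| = 2^3·3! = 48.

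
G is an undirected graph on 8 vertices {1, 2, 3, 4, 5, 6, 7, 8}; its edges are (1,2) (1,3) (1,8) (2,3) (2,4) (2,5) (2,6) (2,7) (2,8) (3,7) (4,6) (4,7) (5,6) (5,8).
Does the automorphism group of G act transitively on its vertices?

No

Vertex 2 is the only vertex of degree 7, so every automorphism fixes it; G is not vertex-transitive.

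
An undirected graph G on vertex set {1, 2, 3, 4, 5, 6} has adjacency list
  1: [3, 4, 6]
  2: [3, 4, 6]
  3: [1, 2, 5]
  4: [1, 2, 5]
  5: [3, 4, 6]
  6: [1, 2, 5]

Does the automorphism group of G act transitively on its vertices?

G is 3-regular and bipartite with parts {1, 2, 5} and {3, 4, 6} (each part is independent and every cross-pair is an edge), so G = K_{3,3}. Aut(K_{3,3}) is the wreath product S_3 ≀ Z_2: permute within each part, then optionally swap the parts; |Aut| = 2·(3!)² = 72. Under this action every vertex can be carried to every other, so G is vertex-transitive.

Yes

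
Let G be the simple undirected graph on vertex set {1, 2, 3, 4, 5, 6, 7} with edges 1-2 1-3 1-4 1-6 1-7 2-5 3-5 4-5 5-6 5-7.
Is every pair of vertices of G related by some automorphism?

No

Automorphisms preserve degree, but G has vertices of degree 2 and vertices of degree 5; no automorphism maps one to the other, so G is not vertex-transitive.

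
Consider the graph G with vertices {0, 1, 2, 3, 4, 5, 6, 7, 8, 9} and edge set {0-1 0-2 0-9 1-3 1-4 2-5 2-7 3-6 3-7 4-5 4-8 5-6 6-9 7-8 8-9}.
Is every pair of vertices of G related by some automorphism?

G is 3-regular on 10 vertices with no triangles and no 4-cycles (girth 5): this is the Petersen graph. Viewing the Petersen graph as the Kneser graph K(5,2) — vertices are 2-subsets of {1,…,5}, edges join disjoint pairs — its automorphisms are exactly the permutations of the 5-element set, so Aut ≅ S_5 of order 120. Under this action every vertex can be carried to every other, so G is vertex-transitive.

Yes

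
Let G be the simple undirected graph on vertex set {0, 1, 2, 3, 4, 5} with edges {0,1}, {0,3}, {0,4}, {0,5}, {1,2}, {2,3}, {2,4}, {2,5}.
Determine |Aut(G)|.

The vertices split by degree into {0, 2} (degree 4) and {1, 3, 4, 5} (degree 2); every edge runs between the two parts, so G is the complete bipartite graph K_{2,4}. The parts have unequal sizes, so no automorphism swaps them; each part is permuted independently, giving S_4 × S_2 of order 4!·2! = 48.

48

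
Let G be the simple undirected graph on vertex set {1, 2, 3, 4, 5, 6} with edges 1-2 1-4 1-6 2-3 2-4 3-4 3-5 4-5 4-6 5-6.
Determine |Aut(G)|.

10

Vertex 4 is the unique vertex of degree 5; the remaining 5 vertices each have degree 3 and induce a cycle, so G is the wheel on 6 vertices with hub 4. Every automorphism fixes the hub and acts on the rim 5-cycle, so Aut(G) ≅ Aut(C_5) = D_5 of order 10.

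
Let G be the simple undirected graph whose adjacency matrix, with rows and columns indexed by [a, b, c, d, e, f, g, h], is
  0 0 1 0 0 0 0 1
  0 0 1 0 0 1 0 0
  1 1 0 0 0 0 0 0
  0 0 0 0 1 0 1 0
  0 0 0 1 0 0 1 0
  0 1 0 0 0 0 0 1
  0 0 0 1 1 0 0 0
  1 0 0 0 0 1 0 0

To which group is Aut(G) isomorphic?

D_3 × D_5

G has two connected components, {a, b, c, f, h} and {d, e, g}; each is 2-regular, so G = C_5 ⊔ C_3. No automorphism exchanges components of different sizes, hence Aut(G) is the direct product D_3 × D_5, order 60.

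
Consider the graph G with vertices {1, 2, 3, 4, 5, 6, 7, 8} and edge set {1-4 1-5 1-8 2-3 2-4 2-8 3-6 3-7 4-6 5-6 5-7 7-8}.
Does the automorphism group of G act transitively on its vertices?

G is 3-regular and bipartite on 2^3 = 8 vertices with girth 4; it is the hypercube graph Q_3. Aut(Q_3) consists of the signed permutations of the 3 coordinate axes: 3! permutations times 2^3 sign flips, so |Aut| = 2^3·3! = 48. Under this action every vertex can be carried to every other, so G is vertex-transitive.

Yes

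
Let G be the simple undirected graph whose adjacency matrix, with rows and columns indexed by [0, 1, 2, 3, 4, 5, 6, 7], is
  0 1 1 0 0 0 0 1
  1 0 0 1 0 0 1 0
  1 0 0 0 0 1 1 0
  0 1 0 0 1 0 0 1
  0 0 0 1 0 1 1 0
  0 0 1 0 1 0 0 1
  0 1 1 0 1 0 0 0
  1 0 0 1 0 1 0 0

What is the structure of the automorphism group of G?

Z_2^3 ⋊ S_3

G is 3-regular and bipartite on 2^3 = 8 vertices with girth 4; it is the hypercube graph Q_3. The symmetry group of the 3-cube is the hyperoctahedral group B_3 = Z_2 ≀ S_3, of order 2^3·3! = 48.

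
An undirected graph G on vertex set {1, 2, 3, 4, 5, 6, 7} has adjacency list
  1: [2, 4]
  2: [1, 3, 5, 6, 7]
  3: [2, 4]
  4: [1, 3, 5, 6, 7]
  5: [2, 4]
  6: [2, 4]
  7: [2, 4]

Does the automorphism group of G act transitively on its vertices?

No

Automorphisms preserve degree, but G has vertices of degree 2 and vertices of degree 5; no automorphism maps one to the other, so G is not vertex-transitive.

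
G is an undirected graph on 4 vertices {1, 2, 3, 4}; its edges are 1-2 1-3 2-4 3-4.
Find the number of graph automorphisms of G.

8

G is 2-regular and bipartite on 2^2 = 4 vertices with girth 4; it is the hypercube graph Q_2. Aut(Q_2) consists of the signed permutations of the 2 coordinate axes: 2! permutations times 2^2 sign flips, so |Aut| = 2^2·2! = 8.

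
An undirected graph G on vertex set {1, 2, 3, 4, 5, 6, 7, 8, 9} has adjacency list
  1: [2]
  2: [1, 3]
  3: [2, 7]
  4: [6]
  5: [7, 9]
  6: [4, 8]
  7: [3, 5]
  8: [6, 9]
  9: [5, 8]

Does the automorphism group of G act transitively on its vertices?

No

Automorphisms preserve degree, but G has vertices of degree 1 and vertices of degree 2; no automorphism maps one to the other, so G is not vertex-transitive.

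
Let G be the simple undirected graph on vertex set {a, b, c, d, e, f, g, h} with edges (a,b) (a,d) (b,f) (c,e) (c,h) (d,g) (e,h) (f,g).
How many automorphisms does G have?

60

G has two connected components, {a, b, d, f, g} and {c, e, h}; each is 2-regular, so G = C_5 ⊔ C_3. The components are non-isomorphic (different sizes), so Aut(G) = Aut(C_3) × Aut(C_5) = D_3 × D_5 of order 6·10 = 60.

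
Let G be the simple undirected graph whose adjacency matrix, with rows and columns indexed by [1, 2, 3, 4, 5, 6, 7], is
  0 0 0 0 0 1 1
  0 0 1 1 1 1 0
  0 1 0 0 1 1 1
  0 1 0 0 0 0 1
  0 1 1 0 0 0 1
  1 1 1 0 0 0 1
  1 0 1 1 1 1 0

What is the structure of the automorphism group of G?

The degree sequence is [2, 4, 4, 2, 3, 4, 5]. Checking the degree-preserving permutations of the vertex set shows that none except the identity preserves every edge, so Aut(G) is trivial.

the trivial group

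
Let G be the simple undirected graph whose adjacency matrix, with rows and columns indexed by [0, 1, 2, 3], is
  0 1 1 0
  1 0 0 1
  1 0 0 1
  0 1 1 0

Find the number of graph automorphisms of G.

8

G is 2-regular and bipartite on 2^2 = 4 vertices with girth 4; it is the hypercube graph Q_2. The symmetry group of the 2-cube is the hyperoctahedral group B_2 = Z_2 ≀ S_2, of order 2^2·2! = 8.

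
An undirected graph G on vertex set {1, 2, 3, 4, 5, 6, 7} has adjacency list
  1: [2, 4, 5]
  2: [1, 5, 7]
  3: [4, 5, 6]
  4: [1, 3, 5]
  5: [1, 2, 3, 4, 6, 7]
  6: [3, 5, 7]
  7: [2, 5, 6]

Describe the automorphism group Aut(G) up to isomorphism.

the dihedral group of order 12

Vertex 5 is the unique vertex of degree 6; the remaining 6 vertices each have degree 3 and induce a cycle, so G is the wheel on 7 vertices with hub 5. Every automorphism fixes the hub and acts on the rim 6-cycle, so Aut(G) ≅ Aut(C_6) = D_6 of order 12.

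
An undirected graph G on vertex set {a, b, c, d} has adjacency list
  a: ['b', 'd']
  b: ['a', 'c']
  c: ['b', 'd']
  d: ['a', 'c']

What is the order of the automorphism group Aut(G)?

G is 2-regular and connected on 4 vertices, i.e. the cycle C_4. C_4 has 4 rotations and 4 reflections, so Aut(C_4) ≅ D_4 of order 8.

8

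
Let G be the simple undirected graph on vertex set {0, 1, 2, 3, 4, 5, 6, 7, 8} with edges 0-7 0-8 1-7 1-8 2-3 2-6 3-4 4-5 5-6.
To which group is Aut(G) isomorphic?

G has two connected components, {2, 3, 4, 5, 6} and {0, 1, 7, 8}; each is 2-regular, so G = C_5 ⊔ C_4. No automorphism exchanges components of different sizes, hence Aut(G) is the direct product D_5 × D_4, order 80.

D_5 × D_4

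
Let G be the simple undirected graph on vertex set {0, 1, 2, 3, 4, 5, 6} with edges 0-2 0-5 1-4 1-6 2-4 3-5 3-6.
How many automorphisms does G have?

Every vertex has degree 2 and the graph is connected, so G is the 7-cycle C_7. The automorphisms of the 7-cycle are exactly the symmetries of a regular 7-gon: the dihedral group D_7, |D_7| = 14.

14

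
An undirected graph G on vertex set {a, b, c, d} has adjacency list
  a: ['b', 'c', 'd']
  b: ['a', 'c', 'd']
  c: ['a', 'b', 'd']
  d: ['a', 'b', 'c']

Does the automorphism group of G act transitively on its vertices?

Yes

All 4 vertices are pairwise adjacent: G = K_4. Every bijection on the vertex set is an automorphism of K_4; hence Aut(K_4) ≅ S_4, order 24. This group acts transitively on the 4 vertices.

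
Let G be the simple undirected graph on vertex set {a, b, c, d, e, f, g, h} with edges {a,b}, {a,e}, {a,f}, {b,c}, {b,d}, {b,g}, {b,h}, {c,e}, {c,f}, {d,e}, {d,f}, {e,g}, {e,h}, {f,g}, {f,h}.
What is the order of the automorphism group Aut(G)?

720

The vertices split by degree into {b, e, f} (degree 5) and {a, c, d, g, h} (degree 3); every edge runs between the two parts, so G is the complete bipartite graph K_{3,5}. Automorphisms preserve the bipartition setwise (since the parts differ in size) and act as S_5 × S_3 within it; |Aut| = 720.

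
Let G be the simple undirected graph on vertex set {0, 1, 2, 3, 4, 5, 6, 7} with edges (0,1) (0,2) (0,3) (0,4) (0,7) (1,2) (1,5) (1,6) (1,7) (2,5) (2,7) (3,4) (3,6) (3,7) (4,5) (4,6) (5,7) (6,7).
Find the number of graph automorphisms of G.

The degree sequence is [5, 5, 4, 4, 4, 4, 4, 6]. Checking the degree-preserving permutations of the vertex set shows that none except the identity preserves every edge, so Aut(G) is trivial.

1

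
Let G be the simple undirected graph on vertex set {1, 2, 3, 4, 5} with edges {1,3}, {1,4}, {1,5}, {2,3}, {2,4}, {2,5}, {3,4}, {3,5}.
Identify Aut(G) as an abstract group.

D_4

Vertex 3 is the unique vertex of degree 4; the remaining 4 vertices each have degree 3 and induce a cycle, so G is the wheel on 5 vertices with hub 3. Every automorphism fixes the hub and acts on the rim 4-cycle, so Aut(G) ≅ Aut(C_4) = D_4 of order 8.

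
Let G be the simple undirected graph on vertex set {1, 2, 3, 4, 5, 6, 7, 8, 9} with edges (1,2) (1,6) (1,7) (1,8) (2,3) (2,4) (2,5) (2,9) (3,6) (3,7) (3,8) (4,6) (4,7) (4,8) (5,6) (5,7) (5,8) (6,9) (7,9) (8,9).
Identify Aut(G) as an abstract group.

The vertices split by degree into {2, 6, 7, 8} (degree 5) and {1, 3, 4, 5, 9} (degree 4); every edge runs between the two parts, so G is the complete bipartite graph K_{4,5}. Automorphisms preserve the bipartition setwise (since the parts differ in size) and act as S_5 × S_4 within it; |Aut| = 2880.

S_5 × S_4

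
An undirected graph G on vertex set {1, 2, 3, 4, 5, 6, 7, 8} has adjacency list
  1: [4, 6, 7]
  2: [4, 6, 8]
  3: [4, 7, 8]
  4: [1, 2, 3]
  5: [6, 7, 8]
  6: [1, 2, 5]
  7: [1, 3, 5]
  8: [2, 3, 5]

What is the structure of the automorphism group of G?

Z_2^3 ⋊ S_3

G is 3-regular and bipartite on 2^3 = 8 vertices with girth 4; it is the hypercube graph Q_3. Aut(Q_3) consists of the signed permutations of the 3 coordinate axes: 3! permutations times 2^3 sign flips, so |Aut| = 2^3·3! = 48.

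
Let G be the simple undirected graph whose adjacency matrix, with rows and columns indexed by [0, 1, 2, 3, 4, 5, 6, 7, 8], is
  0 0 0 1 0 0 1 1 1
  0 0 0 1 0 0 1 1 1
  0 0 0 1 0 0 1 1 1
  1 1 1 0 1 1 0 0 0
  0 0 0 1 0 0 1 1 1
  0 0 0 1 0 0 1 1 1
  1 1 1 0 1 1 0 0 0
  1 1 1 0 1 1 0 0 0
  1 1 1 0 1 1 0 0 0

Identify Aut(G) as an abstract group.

S_4 × S_5

The vertices split by degree into {3, 6, 7, 8} (degree 5) and {0, 1, 2, 4, 5} (degree 4); every edge runs between the two parts, so G is the complete bipartite graph K_{4,5}. Automorphisms preserve the bipartition setwise (since the parts differ in size) and act as S_4 × S_5 within it; |Aut| = 2880.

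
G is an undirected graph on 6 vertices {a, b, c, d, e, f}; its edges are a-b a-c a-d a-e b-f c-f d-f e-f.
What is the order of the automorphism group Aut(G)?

The vertices split by degree into {a, f} (degree 4) and {b, c, d, e} (degree 2); every edge runs between the two parts, so G is the complete bipartite graph K_{2,4}. The parts have unequal sizes, so no automorphism swaps them; each part is permuted independently, giving S_2 × S_4 of order 2!·4! = 48.

48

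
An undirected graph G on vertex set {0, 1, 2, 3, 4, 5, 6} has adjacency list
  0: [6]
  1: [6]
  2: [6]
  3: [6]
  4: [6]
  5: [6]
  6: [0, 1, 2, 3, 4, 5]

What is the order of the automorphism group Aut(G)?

Vertex 6 has degree 6 and every other vertex has degree 1, so G is the star K_{1,6} with centre 6. Any automorphism fixes the centre and permutes the 6 leaves freely, so Aut(G) ≅ S_6 of order 6! = 720.

720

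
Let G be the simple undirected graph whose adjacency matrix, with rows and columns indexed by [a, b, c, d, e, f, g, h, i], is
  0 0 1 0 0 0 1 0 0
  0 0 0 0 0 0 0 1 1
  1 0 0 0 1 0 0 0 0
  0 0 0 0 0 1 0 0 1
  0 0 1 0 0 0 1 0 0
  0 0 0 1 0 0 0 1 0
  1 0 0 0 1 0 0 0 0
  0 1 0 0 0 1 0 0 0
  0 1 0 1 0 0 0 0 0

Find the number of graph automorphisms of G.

G has two connected components, {b, d, f, h, i} and {a, c, e, g}; each is 2-regular, so G = C_5 ⊔ C_4. The components are non-isomorphic (different sizes), so Aut(G) = Aut(C_5) × Aut(C_4) = D_5 × D_4 of order 10·8 = 80.

80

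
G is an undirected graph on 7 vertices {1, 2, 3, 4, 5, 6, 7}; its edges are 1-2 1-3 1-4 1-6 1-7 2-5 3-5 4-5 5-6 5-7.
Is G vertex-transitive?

No

Automorphisms preserve degree, but G has vertices of degree 2 and vertices of degree 5; no automorphism maps one to the other, so G is not vertex-transitive.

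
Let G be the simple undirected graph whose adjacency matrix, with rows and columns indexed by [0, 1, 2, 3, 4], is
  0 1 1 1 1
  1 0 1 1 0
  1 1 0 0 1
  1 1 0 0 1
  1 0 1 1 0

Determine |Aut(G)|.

8

Vertex 0 is the unique vertex of degree 4; the remaining 4 vertices each have degree 3 and induce a cycle, so G is the wheel on 5 vertices with hub 0. With the hub fixed, the remaining symmetry is that of the rim cycle C_4, giving the dihedral group D_4.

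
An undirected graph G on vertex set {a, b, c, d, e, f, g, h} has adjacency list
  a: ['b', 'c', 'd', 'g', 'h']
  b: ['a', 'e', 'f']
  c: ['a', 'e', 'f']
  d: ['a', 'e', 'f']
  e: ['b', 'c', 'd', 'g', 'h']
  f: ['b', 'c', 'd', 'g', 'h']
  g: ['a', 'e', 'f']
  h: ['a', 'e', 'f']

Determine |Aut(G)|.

720

The vertices split by degree into {a, e, f} (degree 5) and {b, c, d, g, h} (degree 3); every edge runs between the two parts, so G is the complete bipartite graph K_{3,5}. Automorphisms preserve the bipartition setwise (since the parts differ in size) and act as S_3 × S_5 within it; |Aut| = 720.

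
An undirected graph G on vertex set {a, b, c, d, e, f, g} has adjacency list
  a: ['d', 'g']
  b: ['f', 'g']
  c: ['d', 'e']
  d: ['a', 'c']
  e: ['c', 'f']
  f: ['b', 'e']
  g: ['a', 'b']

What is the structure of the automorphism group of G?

the dihedral group of order 14

G is 2-regular and connected on 7 vertices, i.e. the cycle C_7. The automorphisms of the 7-cycle are exactly the symmetries of a regular 7-gon: the dihedral group D_7, |D_7| = 14.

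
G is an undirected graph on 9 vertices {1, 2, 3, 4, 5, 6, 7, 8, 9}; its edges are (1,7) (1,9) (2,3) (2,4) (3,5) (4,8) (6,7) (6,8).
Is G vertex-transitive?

Automorphisms preserve degree, but G has vertices of degree 1 and vertices of degree 2; no automorphism maps one to the other, so G is not vertex-transitive.

No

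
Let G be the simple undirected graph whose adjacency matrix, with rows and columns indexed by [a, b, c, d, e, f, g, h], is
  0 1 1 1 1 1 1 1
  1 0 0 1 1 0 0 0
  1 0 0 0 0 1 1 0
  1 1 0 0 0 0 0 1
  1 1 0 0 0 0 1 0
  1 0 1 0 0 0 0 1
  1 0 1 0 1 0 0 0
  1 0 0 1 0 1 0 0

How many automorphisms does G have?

14

Vertex a is the unique vertex of degree 7; the remaining 7 vertices each have degree 3 and induce a cycle, so G is the wheel on 8 vertices with hub a. With the hub fixed, the remaining symmetry is that of the rim cycle C_7, giving the dihedral group D_7.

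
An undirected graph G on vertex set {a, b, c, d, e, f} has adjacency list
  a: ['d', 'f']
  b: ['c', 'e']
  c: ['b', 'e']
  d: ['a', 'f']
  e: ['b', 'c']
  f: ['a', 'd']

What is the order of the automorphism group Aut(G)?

72

G has two connected components, {b, c, e} and {a, d, f}; each is 2-regular, so G = C_3 ⊔ C_3. With two isomorphic components, Aut(G) = Aut(C_3) ≀ S_2 = (D_3 × D_3) ⋊ Z_2: permute each cycle by D_3, then optionally swap the two cycles. Order 2·(2·3)² = 72.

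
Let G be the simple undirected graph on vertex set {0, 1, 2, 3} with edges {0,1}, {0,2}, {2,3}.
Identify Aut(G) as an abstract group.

C_2

The degree sequence is [2, 1, 2, 1]; the two degree-1 vertices 1 and 3 are the ends of a path, so G = P_4. A path has exactly one nontrivial symmetry — reversal — giving Aut(G) of order 2.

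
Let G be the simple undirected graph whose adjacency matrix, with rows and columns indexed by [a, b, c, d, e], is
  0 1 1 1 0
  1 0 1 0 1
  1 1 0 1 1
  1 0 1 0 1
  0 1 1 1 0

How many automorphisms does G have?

8

Vertex c is the unique vertex of degree 4; the remaining 4 vertices each have degree 3 and induce a cycle, so G is the wheel on 5 vertices with hub c. Every automorphism fixes the hub and acts on the rim 4-cycle, so Aut(G) ≅ Aut(C_4) = D_4 of order 8.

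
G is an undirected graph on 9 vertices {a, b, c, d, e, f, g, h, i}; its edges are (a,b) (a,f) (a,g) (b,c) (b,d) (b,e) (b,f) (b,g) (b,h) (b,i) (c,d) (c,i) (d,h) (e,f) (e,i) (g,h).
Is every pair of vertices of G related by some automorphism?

No

Vertex b is the only vertex of degree 8, so every automorphism fixes it; G is not vertex-transitive.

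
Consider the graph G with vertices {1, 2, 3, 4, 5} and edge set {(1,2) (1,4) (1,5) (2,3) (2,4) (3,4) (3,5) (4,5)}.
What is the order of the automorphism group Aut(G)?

8

Vertex 4 is the unique vertex of degree 4; the remaining 4 vertices each have degree 3 and induce a cycle, so G is the wheel on 5 vertices with hub 4. Every automorphism fixes the hub and acts on the rim 4-cycle, so Aut(G) ≅ Aut(C_4) = D_4 of order 8.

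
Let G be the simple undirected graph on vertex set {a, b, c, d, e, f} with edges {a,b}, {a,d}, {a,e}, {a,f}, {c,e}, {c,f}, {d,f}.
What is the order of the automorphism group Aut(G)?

1

Degrees alone do not determine every vertex (e.g. c and d both have degree 2), but their neighbour-degree multisets differ: N(c) has degrees [2, 3] while N(d) has degrees [3, 4]. Repeating this refinement separates all vertices, so the only automorphism is the identity.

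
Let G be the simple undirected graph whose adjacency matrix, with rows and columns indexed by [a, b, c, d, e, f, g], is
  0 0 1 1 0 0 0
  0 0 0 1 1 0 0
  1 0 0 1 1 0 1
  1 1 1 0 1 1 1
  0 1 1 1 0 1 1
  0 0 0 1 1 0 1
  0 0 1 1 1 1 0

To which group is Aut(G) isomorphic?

Degrees alone do not determine every vertex (e.g. a and b both have degree 2), but their neighbour-degree multisets differ: N(a) has degrees [4, 6] while N(b) has degrees [5, 6]. Repeating this refinement separates all vertices, so the only automorphism is the identity.

1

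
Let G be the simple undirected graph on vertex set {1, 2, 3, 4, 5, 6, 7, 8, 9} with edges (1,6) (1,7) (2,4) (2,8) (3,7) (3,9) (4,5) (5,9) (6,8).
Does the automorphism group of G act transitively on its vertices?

Every vertex has degree 2 and the graph is connected, so G is the 9-cycle C_9. C_9 has 9 rotations and 9 reflections, so Aut(C_9) ≅ D_9 of order 18. This group acts transitively on the 9 vertices.

Yes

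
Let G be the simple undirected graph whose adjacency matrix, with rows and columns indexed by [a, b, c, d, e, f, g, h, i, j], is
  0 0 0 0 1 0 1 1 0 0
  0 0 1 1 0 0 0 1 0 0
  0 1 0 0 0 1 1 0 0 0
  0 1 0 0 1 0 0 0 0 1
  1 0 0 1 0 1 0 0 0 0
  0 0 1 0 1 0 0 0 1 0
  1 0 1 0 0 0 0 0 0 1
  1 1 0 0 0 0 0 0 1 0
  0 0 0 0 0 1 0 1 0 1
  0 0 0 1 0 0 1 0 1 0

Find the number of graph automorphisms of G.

120

G is 3-regular on 10 vertices with no triangles and no 4-cycles (girth 5): this is the Petersen graph. Viewing the Petersen graph as the Kneser graph K(5,2) — vertices are 2-subsets of {1,…,5}, edges join disjoint pairs — its automorphisms are exactly the permutations of the 5-element set, so Aut ≅ S_5 of order 120.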